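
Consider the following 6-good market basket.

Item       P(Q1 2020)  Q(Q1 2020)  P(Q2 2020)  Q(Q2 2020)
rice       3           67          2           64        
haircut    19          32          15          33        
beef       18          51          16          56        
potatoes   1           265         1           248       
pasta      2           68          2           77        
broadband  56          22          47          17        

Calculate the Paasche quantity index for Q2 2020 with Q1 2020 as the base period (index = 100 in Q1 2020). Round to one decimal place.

Paasche quantity index uses current-period prices as weights.
ΣP(Q2 2020)·Q(Q2 2020) = 2×64 + 15×33 + 16×56 + 1×248 + 2×77 + 47×17 = 128 + 495 + 896 + 248 + 154 + 799 = 2720
ΣP(Q2 2020)·Q(Q1 2020) = 2×67 + 15×32 + 16×51 + 1×265 + 2×68 + 47×22 = 134 + 480 + 816 + 265 + 136 + 1034 = 2865
Index = 2720 / 2865 × 100 = 94.9389

94.9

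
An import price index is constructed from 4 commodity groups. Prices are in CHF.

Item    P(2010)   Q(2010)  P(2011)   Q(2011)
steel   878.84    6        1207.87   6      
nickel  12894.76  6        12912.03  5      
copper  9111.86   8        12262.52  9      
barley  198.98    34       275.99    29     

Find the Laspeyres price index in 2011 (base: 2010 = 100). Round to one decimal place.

Laspeyres price index uses base-period quantities as weights.
ΣP(2011)·Q(2010) = 1207.87×6 + 12912.03×6 + 12262.52×8 + 275.99×34 = 7247.22 + 77472.18 + 98100.16 + 9383.66 = 192203.22
ΣP(2010)·Q(2010) = 878.84×6 + 12894.76×6 + 9111.86×8 + 198.98×34 = 5273.04 + 77368.56 + 72894.88 + 6765.32 = 162301.8
Index = 192203.22 / 162301.8 × 100 = 118.4233

118.4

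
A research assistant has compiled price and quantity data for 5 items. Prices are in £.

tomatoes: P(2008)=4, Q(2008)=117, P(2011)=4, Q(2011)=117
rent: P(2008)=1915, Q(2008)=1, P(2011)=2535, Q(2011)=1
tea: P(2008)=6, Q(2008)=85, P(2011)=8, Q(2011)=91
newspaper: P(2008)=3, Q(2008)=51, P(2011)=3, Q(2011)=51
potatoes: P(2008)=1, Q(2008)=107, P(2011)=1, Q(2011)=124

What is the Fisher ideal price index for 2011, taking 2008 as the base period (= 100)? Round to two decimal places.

Laspeyres component (base-period weights):
ΣP(2011)Q(2008) = 4×117 + 2535×1 + 8×85 + 3×51 + 1×107 = 468 + 2535 + 680 + 153 + 107 = 3943
ΣP(2008)Q(2008) = 4×117 + 1915×1 + 6×85 + 3×51 + 1×107 = 468 + 1915 + 510 + 153 + 107 = 3153
L = 3943 / 3153 × 100 = 125.0555
Paasche component (current-period weights):
ΣP(2011)Q(2011) = 4×117 + 2535×1 + 8×91 + 3×51 + 1×124 = 468 + 2535 + 728 + 153 + 124 = 4008
ΣP(2008)Q(2011) = 4×117 + 1915×1 + 6×91 + 3×51 + 1×124 = 468 + 1915 + 546 + 153 + 124 = 3206
P = 4008 / 3206 × 100 = 125.0156
Fisher = √(L × P) = √(125.0555 × 125.0156) = 125.0355

125.04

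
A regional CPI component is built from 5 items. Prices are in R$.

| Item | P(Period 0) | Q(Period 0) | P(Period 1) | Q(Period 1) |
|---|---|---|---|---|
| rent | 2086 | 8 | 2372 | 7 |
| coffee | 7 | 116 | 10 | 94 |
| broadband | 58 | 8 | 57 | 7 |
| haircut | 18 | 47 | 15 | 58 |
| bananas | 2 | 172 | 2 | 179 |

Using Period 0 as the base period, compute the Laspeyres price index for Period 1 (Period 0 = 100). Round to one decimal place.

Laspeyres price index uses base-period quantities as weights.
ΣP(Period 1)·Q(Period 0) = 2372×8 + 10×116 + 57×8 + 15×47 + 2×172 = 18976 + 1160 + 456 + 705 + 344 = 21641
ΣP(Period 0)·Q(Period 0) = 2086×8 + 7×116 + 58×8 + 18×47 + 2×172 = 16688 + 812 + 464 + 846 + 344 = 19154
Index = 21641 / 19154 × 100 = 112.9842

113.0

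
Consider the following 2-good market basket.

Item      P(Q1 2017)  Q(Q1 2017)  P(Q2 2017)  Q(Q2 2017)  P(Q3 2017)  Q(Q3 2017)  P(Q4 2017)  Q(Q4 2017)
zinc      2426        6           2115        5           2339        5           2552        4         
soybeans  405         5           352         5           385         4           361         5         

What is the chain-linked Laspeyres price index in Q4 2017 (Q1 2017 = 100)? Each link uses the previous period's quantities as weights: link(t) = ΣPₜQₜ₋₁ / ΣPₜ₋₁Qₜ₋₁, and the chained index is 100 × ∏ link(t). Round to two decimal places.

103.27

Link Q1 2017→Q2 2017:
ΣP(Q2 2017)Q(Q1 2017) = 2115×6 + 352×5 = 12690 + 1760 = 14450
ΣP(Q1 2017)Q(Q1 2017) = 2426×6 + 405×5 = 14556 + 2025 = 16581
link = 14450/16581 = 0.871479
Link Q2 2017→Q3 2017:
ΣP(Q3 2017)Q(Q2 2017) = 2339×5 + 385×5 = 11695 + 1925 = 13620
ΣP(Q2 2017)Q(Q2 2017) = 2115×5 + 352×5 = 10575 + 1760 = 12335
link = 13620/12335 = 1.104175
Link Q3 2017→Q4 2017:
ΣP(Q4 2017)Q(Q3 2017) = 2552×5 + 361×4 = 12760 + 1444 = 14204
ΣP(Q3 2017)Q(Q3 2017) = 2339×5 + 385×4 = 11695 + 1540 = 13235
link = 14204/13235 = 1.073215
Chained index = 100 × 0.871479 × 1.104175 × 1.073215 = 103.2718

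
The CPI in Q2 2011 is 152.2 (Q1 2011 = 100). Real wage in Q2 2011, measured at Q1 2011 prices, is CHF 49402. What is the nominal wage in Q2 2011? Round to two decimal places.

75189.84

Nominal = Real × (Index/100) = 49402 × (152.2/100)
        = 49402 × 1.522 = 75189.8440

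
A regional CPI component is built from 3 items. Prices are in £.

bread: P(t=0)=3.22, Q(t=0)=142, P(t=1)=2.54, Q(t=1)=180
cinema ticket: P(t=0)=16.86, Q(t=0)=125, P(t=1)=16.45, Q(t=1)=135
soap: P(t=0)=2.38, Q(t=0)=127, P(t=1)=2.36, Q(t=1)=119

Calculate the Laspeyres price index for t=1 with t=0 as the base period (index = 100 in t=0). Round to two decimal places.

Laspeyres price index uses base-period quantities as weights.
ΣP(t=1)·Q(t=0) = 2.54×142 + 16.45×125 + 2.36×127 = 360.68 + 2056.25 + 299.72 = 2716.65
ΣP(t=0)·Q(t=0) = 3.22×142 + 16.86×125 + 2.38×127 = 457.24 + 2107.5 + 302.26 = 2867
Index = 2716.65 / 2867 × 100 = 94.7558

94.76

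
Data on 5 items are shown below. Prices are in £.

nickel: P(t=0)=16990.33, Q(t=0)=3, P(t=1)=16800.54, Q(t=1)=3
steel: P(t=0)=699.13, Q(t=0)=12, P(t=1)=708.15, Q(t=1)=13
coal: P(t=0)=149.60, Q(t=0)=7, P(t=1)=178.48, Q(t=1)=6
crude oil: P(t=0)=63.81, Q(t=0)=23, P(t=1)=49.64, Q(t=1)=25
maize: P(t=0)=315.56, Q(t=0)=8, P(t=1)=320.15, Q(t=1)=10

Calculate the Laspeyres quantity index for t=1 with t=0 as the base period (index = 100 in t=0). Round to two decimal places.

102.03

Laspeyres quantity index uses base-period prices as weights.
ΣP(t=0)·Q(t=1) = 16990.33×3 + 699.13×13 + 149.60×6 + 63.81×25 + 315.56×10 = 50970.99 + 9088.69 + 897.6 + 1595.25 + 3155.6 = 65708.13
ΣP(t=0)·Q(t=0) = 16990.33×3 + 699.13×12 + 149.60×7 + 63.81×23 + 315.56×8 = 50970.99 + 8389.56 + 1047.2 + 1467.63 + 2524.48 = 64399.86
Index = 65708.13 / 64399.86 × 100 = 102.0315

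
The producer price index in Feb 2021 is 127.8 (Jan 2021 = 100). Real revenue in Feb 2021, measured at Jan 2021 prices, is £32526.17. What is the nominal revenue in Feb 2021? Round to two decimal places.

41568.45

Nominal = Real × (Index/100) = 32526.17 × (127.8/100)
        = 32526.17 × 1.278 = 41568.4453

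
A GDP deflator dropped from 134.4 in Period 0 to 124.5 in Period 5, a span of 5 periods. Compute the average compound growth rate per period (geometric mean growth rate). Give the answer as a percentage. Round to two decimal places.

Growth factor = (124.5/134.4)^(1/5) = (0.926339)^(1/5) = 0.984814
Growth rate = 0.984814 − 1 = -0.015186 = -1.5186%

-1.52%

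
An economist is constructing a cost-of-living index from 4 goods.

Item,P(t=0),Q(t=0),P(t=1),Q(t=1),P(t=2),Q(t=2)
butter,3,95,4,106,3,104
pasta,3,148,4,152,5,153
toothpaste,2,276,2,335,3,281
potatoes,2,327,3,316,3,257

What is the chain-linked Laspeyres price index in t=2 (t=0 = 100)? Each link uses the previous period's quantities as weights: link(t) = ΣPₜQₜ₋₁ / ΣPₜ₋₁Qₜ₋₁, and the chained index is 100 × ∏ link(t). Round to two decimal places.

Link t=0→t=1:
ΣP(t=1)Q(t=0) = 4×95 + 4×148 + 2×276 + 3×327 = 380 + 592 + 552 + 981 = 2505
ΣP(t=0)Q(t=0) = 3×95 + 3×148 + 2×276 + 2×327 = 285 + 444 + 552 + 654 = 1935
link = 2505/1935 = 1.294574
Link t=1→t=2:
ΣP(t=2)Q(t=1) = 3×106 + 5×152 + 3×335 + 3×316 = 318 + 760 + 1005 + 948 = 3031
ΣP(t=1)Q(t=1) = 4×106 + 4×152 + 2×335 + 3×316 = 424 + 608 + 670 + 948 = 2650
link = 3031/2650 = 1.143774
Chained index = 100 × 1.294574 × 1.143774 = 148.0699

148.07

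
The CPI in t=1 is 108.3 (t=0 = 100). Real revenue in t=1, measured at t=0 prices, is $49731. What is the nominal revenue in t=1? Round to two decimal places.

Nominal = Real × (Index/100) = 49731 × (108.3/100)
        = 49731 × 1.083 = 53858.6730

53858.67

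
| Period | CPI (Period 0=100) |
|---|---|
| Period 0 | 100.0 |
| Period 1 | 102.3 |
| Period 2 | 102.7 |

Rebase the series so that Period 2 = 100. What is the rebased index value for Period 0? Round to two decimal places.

Rebased(Period 0) = 100.0 / 102.7 × 100 = 97.3710

97.37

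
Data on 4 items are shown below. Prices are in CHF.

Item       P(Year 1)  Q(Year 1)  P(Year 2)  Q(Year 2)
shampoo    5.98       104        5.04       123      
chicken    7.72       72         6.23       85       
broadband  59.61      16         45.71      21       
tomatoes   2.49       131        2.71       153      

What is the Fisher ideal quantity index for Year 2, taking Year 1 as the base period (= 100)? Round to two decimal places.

122.82

Laspeyres component (base-period weights):
ΣP(Year 1)Q(Year 2) = 5.98×123 + 7.72×85 + 59.61×21 + 2.49×153 = 735.54 + 656.2 + 1251.81 + 380.97 = 3024.52
ΣP(Year 1)Q(Year 1) = 5.98×104 + 7.72×72 + 59.61×16 + 2.49×131 = 621.92 + 555.84 + 953.76 + 326.19 = 2457.71
L = 3024.52 / 2457.71 × 100 = 123.0625
Paasche component (current-period weights):
ΣP(Year 2)Q(Year 2) = 5.04×123 + 6.23×85 + 45.71×21 + 2.71×153 = 619.92 + 529.55 + 959.91 + 414.63 = 2524.01
ΣP(Year 2)Q(Year 1) = 5.04×104 + 6.23×72 + 45.71×16 + 2.71×131 = 524.16 + 448.56 + 731.36 + 355.01 = 2059.09
P = 2524.01 / 2059.09 × 100 = 122.5789
Fisher = √(L × P) = √(123.0625 × 122.5789) = 122.8205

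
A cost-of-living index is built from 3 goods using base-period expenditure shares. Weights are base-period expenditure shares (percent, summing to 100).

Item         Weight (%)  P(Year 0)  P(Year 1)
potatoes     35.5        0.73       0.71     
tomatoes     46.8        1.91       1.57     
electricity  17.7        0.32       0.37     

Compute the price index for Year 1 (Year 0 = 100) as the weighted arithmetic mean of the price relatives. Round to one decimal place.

93.5

potatoes: 35.5 × (0.71/0.73) = 35.5 × 0.972603 = 34.5274
tomatoes: 46.8 × (1.57/1.91) = 46.8 × 0.821990 = 38.4691
electricity: 17.7 × (0.37/0.32) = 17.7 × 1.156250 = 20.4656
Index = Σ wᵢ·(p₁ᵢ/p₀ᵢ) = 34.5274 + 38.4691 + 20.4656 = 93.4621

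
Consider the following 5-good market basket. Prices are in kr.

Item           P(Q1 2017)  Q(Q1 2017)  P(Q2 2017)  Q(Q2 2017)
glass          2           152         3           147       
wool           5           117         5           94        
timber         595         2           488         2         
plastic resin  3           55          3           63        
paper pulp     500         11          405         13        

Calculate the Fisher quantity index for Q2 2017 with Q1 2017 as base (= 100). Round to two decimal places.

Laspeyres component (base-period weights):
ΣP(Q1 2017)Q(Q2 2017) = 2×147 + 5×94 + 595×2 + 3×63 + 500×13 = 294 + 470 + 1190 + 189 + 6500 = 8643
ΣP(Q1 2017)Q(Q1 2017) = 2×152 + 5×117 + 595×2 + 3×55 + 500×11 = 304 + 585 + 1190 + 165 + 5500 = 7744
L = 8643 / 7744 × 100 = 111.6090
Paasche component (current-period weights):
ΣP(Q2 2017)Q(Q2 2017) = 3×147 + 5×94 + 488×2 + 3×63 + 405×13 = 441 + 470 + 976 + 189 + 5265 = 7341
ΣP(Q2 2017)Q(Q1 2017) = 3×152 + 5×117 + 488×2 + 3×55 + 405×11 = 456 + 585 + 976 + 165 + 4455 = 6637
P = 7341 / 6637 × 100 = 110.6072
Fisher = √(L × P) = √(111.6090 × 110.6072) = 111.1070

111.11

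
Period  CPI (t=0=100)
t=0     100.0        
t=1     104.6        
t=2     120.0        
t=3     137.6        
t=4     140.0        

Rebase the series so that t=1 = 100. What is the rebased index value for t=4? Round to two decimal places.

Rebased(t=4) = 140.0 / 104.6 × 100 = 133.8432

133.84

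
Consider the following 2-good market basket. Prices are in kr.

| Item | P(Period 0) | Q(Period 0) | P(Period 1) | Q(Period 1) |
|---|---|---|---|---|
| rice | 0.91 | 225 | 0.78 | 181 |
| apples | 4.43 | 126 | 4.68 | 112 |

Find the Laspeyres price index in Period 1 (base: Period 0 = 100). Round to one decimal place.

Laspeyres price index uses base-period quantities as weights.
ΣP(Period 1)·Q(Period 0) = 0.78×225 + 4.68×126 = 175.5 + 589.68 = 765.18
ΣP(Period 0)·Q(Period 0) = 0.91×225 + 4.43×126 = 204.75 + 558.18 = 762.93
Index = 765.18 / 762.93 × 100 = 100.2949

100.3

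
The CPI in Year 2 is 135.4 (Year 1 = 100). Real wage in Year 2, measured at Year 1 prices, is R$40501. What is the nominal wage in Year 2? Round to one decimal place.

Nominal = Real × (Index/100) = 40501 × (135.4/100)
        = 40501 × 1.354 = 54838.3540

54838.4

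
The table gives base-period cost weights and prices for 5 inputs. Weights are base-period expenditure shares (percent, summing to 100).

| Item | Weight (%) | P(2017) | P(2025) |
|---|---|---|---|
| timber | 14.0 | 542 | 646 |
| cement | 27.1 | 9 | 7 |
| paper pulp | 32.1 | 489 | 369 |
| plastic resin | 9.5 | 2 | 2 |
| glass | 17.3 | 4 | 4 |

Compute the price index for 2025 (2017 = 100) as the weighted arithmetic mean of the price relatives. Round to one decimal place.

timber: 14.0 × (646/542) = 14.0 × 1.191882 = 16.6863
cement: 27.1 × (7/9) = 27.1 × 0.777778 = 21.0778
paper pulp: 32.1 × (369/489) = 32.1 × 0.754601 = 24.2227
plastic resin: 9.5 × (2/2) = 9.5 × 1.000000 = 9.5000
glass: 17.3 × (4/4) = 17.3 × 1.000000 = 17.3000
Index = Σ wᵢ·(p₁ᵢ/p₀ᵢ) = 16.6863 + 21.0778 + 24.2227 + 9.5000 + 17.3000 = 88.7868

88.8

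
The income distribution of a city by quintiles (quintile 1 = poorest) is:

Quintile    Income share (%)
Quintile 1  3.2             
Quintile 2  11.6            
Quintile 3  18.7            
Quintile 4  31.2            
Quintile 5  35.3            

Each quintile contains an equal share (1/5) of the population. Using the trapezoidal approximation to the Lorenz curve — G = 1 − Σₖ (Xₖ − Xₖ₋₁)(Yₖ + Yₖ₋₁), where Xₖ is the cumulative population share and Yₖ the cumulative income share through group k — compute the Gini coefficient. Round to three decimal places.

Cumulative income shares Yₖ: 0.0320, 0.1480, 0.3350, 0.6470, 1.0000
Σ (Xₖ−Xₖ₋₁)(Yₖ+Yₖ₋₁) = (1/5)(0.0320+0.0000) + (1/5)(0.1480+0.0320) + (1/5)(0.3350+0.1480) + (1/5)(0.6470+0.3350) + (1/5)(1.0000+0.6470)
  = 0.0064 + 0.0360 + 0.0966 + 0.1964 + 0.3294 = 0.6648
G = 1 − 0.6648 = 0.3352

0.335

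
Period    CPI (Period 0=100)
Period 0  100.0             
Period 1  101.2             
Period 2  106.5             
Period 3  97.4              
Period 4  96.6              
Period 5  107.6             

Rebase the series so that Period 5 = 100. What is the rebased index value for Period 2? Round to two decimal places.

Rebased(Period 2) = 106.5 / 107.6 × 100 = 98.9777

98.98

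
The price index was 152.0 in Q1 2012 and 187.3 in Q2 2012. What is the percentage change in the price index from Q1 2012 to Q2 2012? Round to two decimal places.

Change = (187.3 − 152.0) / 152.0 × 100
       = 35.3 / 152.0 × 100 = 23.2237%

23.22%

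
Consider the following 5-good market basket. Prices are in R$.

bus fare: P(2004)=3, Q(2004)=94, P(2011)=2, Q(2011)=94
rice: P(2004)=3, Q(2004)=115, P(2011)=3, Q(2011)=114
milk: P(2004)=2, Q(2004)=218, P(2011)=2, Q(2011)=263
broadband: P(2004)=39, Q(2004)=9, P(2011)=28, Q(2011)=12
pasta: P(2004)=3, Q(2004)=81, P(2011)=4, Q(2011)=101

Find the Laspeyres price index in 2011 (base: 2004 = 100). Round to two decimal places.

93.24

Laspeyres price index uses base-period quantities as weights.
ΣP(2011)·Q(2004) = 2×94 + 3×115 + 2×218 + 28×9 + 4×81 = 188 + 345 + 436 + 252 + 324 = 1545
ΣP(2004)·Q(2004) = 3×94 + 3×115 + 2×218 + 39×9 + 3×81 = 282 + 345 + 436 + 351 + 243 = 1657
Index = 1545 / 1657 × 100 = 93.2408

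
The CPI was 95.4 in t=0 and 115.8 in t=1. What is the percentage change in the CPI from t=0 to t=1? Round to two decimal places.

Change = (115.8 − 95.4) / 95.4 × 100
       = 20.4 / 95.4 × 100 = 21.3836%

21.38%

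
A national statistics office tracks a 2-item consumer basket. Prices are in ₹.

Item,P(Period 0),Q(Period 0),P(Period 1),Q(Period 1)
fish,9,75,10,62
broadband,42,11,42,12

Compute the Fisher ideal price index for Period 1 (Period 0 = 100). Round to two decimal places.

Laspeyres component (base-period weights):
ΣP(Period 1)Q(Period 0) = 10×75 + 42×11 = 750 + 462 = 1212
ΣP(Period 0)Q(Period 0) = 9×75 + 42×11 = 675 + 462 = 1137
L = 1212 / 1137 × 100 = 106.5963
Paasche component (current-period weights):
ΣP(Period 1)Q(Period 1) = 10×62 + 42×12 = 620 + 504 = 1124
ΣP(Period 0)Q(Period 1) = 9×62 + 42×12 = 558 + 504 = 1062
P = 1124 / 1062 × 100 = 105.8380
Fisher = √(L × P) = √(106.5963 × 105.8380) = 106.2165

106.22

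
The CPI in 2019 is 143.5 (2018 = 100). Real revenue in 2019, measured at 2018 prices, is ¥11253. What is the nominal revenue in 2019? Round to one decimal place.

Nominal = Real × (Index/100) = 11253 × (143.5/100)
        = 11253 × 1.435 = 16148.0550

16148.1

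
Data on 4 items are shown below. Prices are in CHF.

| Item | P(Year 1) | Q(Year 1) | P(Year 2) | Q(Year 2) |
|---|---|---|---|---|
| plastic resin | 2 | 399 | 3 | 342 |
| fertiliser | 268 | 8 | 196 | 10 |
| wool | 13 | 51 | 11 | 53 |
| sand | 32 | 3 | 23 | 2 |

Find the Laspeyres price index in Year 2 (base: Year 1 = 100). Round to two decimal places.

Laspeyres price index uses base-period quantities as weights.
ΣP(Year 2)·Q(Year 1) = 3×399 + 196×8 + 11×51 + 23×3 = 1197 + 1568 + 561 + 69 = 3395
ΣP(Year 1)·Q(Year 1) = 2×399 + 268×8 + 13×51 + 32×3 = 798 + 2144 + 663 + 96 = 3701
Index = 3395 / 3701 × 100 = 91.7320

91.73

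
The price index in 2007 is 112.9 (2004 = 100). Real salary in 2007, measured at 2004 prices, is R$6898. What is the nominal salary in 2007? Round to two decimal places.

7787.84

Nominal = Real × (Index/100) = 6898 × (112.9/100)
        = 6898 × 1.129 = 7787.8420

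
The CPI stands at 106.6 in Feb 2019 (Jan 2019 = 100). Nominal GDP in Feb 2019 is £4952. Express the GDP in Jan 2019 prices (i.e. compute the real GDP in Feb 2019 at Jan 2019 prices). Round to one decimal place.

4645.4

Real = Nominal ÷ (Index/100) = 4952 ÷ (106.6/100)
     = 4952 ÷ 1.066 = 4645.4034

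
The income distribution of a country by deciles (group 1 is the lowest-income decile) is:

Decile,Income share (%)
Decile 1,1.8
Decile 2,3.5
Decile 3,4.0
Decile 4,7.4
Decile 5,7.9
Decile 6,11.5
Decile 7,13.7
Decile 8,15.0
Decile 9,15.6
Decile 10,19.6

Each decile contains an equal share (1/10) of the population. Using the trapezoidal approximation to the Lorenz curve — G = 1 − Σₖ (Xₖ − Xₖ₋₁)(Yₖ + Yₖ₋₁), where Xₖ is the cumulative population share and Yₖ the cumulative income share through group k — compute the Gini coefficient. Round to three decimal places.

0.322

Cumulative income shares Yₖ: 0.0180, 0.0530, 0.0930, 0.1670, 0.2460, 0.3610, 0.4980, 0.6480, 0.8040, 1.0000
Σ (Xₖ−Xₖ₋₁)(Yₖ+Yₖ₋₁) = (1/10)(0.0180+0.0000) + (1/10)(0.0530+0.0180) + (1/10)(0.0930+0.0530) + (1/10)(0.1670+0.0930) + (1/10)(0.2460+0.1670) + (1/10)(0.3610+0.2460) + (1/10)(0.4980+0.3610) + (1/10)(0.6480+0.4980) + (1/10)(0.8040+0.6480) + (1/10)(1.0000+0.8040)
  = 0.0018 + 0.0071 + 0.0146 + 0.0260 + 0.0413 + 0.0607 + 0.0859 + 0.1146 + 0.1452 + 0.1804 = 0.6776
G = 1 − 0.6776 = 0.3224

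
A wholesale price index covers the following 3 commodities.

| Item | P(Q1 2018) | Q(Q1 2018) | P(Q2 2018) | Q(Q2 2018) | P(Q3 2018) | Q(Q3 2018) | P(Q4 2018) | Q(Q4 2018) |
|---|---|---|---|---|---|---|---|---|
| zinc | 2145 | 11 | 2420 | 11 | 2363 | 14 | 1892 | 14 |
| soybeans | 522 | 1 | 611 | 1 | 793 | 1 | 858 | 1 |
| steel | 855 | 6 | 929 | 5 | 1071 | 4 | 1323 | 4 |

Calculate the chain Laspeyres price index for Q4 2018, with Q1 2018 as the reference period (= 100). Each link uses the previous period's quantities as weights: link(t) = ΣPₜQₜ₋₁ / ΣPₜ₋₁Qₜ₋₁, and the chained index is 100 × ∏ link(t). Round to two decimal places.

96.73

Link Q1 2018→Q2 2018:
ΣP(Q2 2018)Q(Q1 2018) = 2420×11 + 611×1 + 929×6 = 26620 + 611 + 5574 = 32805
ΣP(Q1 2018)Q(Q1 2018) = 2145×11 + 522×1 + 855×6 = 23595 + 522 + 5130 = 29247
link = 32805/29247 = 1.121654
Link Q2 2018→Q3 2018:
ΣP(Q3 2018)Q(Q2 2018) = 2363×11 + 793×1 + 1071×5 = 25993 + 793 + 5355 = 32141
ΣP(Q2 2018)Q(Q2 2018) = 2420×11 + 611×1 + 929×5 = 26620 + 611 + 4645 = 31876
link = 32141/31876 = 1.008313
Link Q3 2018→Q4 2018:
ΣP(Q4 2018)Q(Q3 2018) = 1892×14 + 858×1 + 1323×4 = 26488 + 858 + 5292 = 32638
ΣP(Q3 2018)Q(Q3 2018) = 2363×14 + 793×1 + 1071×4 = 33082 + 793 + 4284 = 38159
link = 32638/38159 = 0.855316
Chained index = 100 × 1.121654 × 1.008313 × 0.855316 = 96.7344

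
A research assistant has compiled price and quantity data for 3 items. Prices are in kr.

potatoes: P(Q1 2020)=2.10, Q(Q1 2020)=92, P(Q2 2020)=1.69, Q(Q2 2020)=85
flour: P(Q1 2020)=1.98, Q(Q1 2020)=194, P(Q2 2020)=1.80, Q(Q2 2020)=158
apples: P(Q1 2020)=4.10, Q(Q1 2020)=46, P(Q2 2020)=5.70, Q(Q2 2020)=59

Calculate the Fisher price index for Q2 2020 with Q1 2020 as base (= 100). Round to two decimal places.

Laspeyres component (base-period weights):
ΣP(Q2 2020)Q(Q1 2020) = 1.69×92 + 1.80×194 + 5.70×46 = 155.48 + 349.2 + 262.2 = 766.88
ΣP(Q1 2020)Q(Q1 2020) = 2.10×92 + 1.98×194 + 4.10×46 = 193.2 + 384.12 + 188.6 = 765.92
L = 766.88 / 765.92 × 100 = 100.1253
Paasche component (current-period weights):
ΣP(Q2 2020)Q(Q2 2020) = 1.69×85 + 1.80×158 + 5.70×59 = 143.65 + 284.4 + 336.3 = 764.35
ΣP(Q1 2020)Q(Q2 2020) = 2.10×85 + 1.98×158 + 4.10×59 = 178.5 + 312.84 + 241.9 = 733.24
P = 764.35 / 733.24 × 100 = 104.2428
Fisher = √(L × P) = √(100.1253 × 104.2428) = 102.1633

102.16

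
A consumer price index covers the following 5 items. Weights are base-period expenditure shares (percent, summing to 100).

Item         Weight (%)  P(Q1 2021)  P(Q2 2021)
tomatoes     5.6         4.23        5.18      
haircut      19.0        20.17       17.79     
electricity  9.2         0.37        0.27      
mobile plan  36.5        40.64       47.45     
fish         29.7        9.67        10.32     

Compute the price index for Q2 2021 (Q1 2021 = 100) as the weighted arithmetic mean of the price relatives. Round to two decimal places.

tomatoes: 5.6 × (5.18/4.23) = 5.6 × 1.224586 = 6.8577
haircut: 19.0 × (17.79/20.17) = 19.0 × 0.882003 = 16.7581
electricity: 9.2 × (0.27/0.37) = 9.2 × 0.729730 = 6.7135
mobile plan: 36.5 × (47.45/40.64) = 36.5 × 1.167569 = 42.6163
fish: 29.7 × (10.32/9.67) = 29.7 × 1.067218 = 31.6964
Index = Σ wᵢ·(p₁ᵢ/p₀ᵢ) = 6.8577 + 16.7581 + 6.7135 + 42.6163 + 31.6964 = 104.6419

104.64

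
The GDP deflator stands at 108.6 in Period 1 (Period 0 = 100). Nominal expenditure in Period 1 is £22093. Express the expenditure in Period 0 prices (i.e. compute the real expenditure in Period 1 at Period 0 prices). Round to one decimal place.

Real = Nominal ÷ (Index/100) = 22093 ÷ (108.6/100)
     = 22093 ÷ 1.086 = 20343.4622

20343.5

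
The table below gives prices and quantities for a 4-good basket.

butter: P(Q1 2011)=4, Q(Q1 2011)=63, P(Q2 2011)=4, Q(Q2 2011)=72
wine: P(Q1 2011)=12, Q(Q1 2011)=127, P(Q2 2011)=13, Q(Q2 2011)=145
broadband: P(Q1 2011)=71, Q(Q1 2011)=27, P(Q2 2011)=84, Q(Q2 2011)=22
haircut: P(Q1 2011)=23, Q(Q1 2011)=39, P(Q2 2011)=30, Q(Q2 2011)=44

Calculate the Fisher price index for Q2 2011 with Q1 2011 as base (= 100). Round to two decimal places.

116.21

Laspeyres component (base-period weights):
ΣP(Q2 2011)Q(Q1 2011) = 4×63 + 13×127 + 84×27 + 30×39 = 252 + 1651 + 2268 + 1170 = 5341
ΣP(Q1 2011)Q(Q1 2011) = 4×63 + 12×127 + 71×27 + 23×39 = 252 + 1524 + 1917 + 897 = 4590
L = 5341 / 4590 × 100 = 116.3617
Paasche component (current-period weights):
ΣP(Q2 2011)Q(Q2 2011) = 4×72 + 13×145 + 84×22 + 30×44 = 288 + 1885 + 1848 + 1320 = 5341
ΣP(Q1 2011)Q(Q2 2011) = 4×72 + 12×145 + 71×22 + 23×44 = 288 + 1740 + 1562 + 1012 = 4602
P = 5341 / 4602 × 100 = 116.0582
Fisher = √(L × P) = √(116.3617 × 116.0582) = 116.2098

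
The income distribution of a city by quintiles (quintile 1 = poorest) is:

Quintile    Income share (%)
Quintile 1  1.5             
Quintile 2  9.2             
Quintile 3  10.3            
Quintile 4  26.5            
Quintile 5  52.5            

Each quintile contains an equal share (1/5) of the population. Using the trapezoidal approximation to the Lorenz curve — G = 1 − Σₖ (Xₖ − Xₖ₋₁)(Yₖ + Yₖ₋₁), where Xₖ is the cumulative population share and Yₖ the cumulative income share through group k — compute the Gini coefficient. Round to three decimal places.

Cumulative income shares Yₖ: 0.0150, 0.1070, 0.2100, 0.4750, 1.0000
Σ (Xₖ−Xₖ₋₁)(Yₖ+Yₖ₋₁) = (1/5)(0.0150+0.0000) + (1/5)(0.1070+0.0150) + (1/5)(0.2100+0.1070) + (1/5)(0.4750+0.2100) + (1/5)(1.0000+0.4750)
  = 0.0030 + 0.0244 + 0.0634 + 0.1370 + 0.2950 = 0.5228
G = 1 − 0.5228 = 0.4772

0.477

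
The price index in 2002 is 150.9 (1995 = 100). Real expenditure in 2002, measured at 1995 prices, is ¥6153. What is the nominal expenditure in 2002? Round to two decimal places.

9284.88

Nominal = Real × (Index/100) = 6153 × (150.9/100)
        = 6153 × 1.509 = 9284.8770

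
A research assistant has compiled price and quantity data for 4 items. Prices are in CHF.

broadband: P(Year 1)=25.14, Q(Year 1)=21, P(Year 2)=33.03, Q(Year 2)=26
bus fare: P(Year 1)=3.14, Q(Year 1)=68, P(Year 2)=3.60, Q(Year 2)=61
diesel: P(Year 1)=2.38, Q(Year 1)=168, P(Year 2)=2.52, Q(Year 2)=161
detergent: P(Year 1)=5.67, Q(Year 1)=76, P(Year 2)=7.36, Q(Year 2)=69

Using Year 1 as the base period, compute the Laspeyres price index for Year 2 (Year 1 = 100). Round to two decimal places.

Laspeyres price index uses base-period quantities as weights.
ΣP(Year 2)·Q(Year 1) = 33.03×21 + 3.60×68 + 2.52×168 + 7.36×76 = 693.63 + 244.8 + 423.36 + 559.36 = 1921.15
ΣP(Year 1)·Q(Year 1) = 25.14×21 + 3.14×68 + 2.38×168 + 5.67×76 = 527.94 + 213.52 + 399.84 + 430.92 = 1572.22
Index = 1921.15 / 1572.22 × 100 = 122.1935

122.19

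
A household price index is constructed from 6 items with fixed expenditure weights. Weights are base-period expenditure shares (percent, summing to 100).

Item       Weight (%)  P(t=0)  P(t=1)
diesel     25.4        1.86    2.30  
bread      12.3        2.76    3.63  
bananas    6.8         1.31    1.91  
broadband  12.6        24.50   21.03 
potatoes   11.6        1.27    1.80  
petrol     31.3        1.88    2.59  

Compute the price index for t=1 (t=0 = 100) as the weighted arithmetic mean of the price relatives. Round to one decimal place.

diesel: 25.4 × (2.30/1.86) = 25.4 × 1.236559 = 31.4086
bread: 12.3 × (3.63/2.76) = 12.3 × 1.315217 = 16.1772
bananas: 6.8 × (1.91/1.31) = 6.8 × 1.458015 = 9.9145
broadband: 12.6 × (21.03/24.50) = 12.6 × 0.858367 = 10.8154
potatoes: 11.6 × (1.80/1.27) = 11.6 × 1.417323 = 16.4409
petrol: 31.3 × (2.59/1.88) = 31.3 × 1.377660 = 43.1207
Index = Σ wᵢ·(p₁ᵢ/p₀ᵢ) = 31.4086 + 16.1772 + 9.9145 + 10.8154 + 16.4409 + 43.1207 = 127.8774

127.9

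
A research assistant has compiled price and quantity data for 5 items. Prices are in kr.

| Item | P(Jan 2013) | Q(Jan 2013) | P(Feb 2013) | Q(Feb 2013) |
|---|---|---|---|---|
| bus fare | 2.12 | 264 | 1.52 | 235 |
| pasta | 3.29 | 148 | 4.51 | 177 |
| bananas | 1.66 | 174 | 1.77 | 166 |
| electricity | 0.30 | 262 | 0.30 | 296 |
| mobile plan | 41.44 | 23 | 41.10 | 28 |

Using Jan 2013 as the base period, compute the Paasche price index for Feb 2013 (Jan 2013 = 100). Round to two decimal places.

Paasche price index uses current-period quantities as weights.
ΣP(Feb 2013)·Q(Feb 2013) = 1.52×235 + 4.51×177 + 1.77×166 + 0.30×296 + 41.10×28 = 357.2 + 798.27 + 293.82 + 88.8 + 1150.8 = 2688.89
ΣP(Jan 2013)·Q(Feb 2013) = 2.12×235 + 3.29×177 + 1.66×166 + 0.30×296 + 41.44×28 = 498.2 + 582.33 + 275.56 + 88.8 + 1160.32 = 2605.21
Index = 2688.89 / 2605.21 × 100 = 103.2120

103.21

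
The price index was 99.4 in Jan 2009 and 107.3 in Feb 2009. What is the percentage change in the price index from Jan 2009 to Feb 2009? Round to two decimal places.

7.95%

Change = (107.3 − 99.4) / 99.4 × 100
       = 7.9 / 99.4 × 100 = 7.9477%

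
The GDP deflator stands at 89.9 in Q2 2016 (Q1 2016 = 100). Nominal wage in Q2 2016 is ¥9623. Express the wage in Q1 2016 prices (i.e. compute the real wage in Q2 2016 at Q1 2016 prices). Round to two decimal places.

Real = Nominal ÷ (Index/100) = 9623 ÷ (89.9/100)
     = 9623 ÷ 0.899 = 10704.1157

10704.12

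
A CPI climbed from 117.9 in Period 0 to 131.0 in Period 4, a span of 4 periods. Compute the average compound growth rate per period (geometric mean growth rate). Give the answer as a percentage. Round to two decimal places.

2.67%

Growth factor = (131.0/117.9)^(1/4) = (1.111111)^(1/4) = 1.026690
Growth rate = 1.026690 − 1 = 0.026690 = 2.6690%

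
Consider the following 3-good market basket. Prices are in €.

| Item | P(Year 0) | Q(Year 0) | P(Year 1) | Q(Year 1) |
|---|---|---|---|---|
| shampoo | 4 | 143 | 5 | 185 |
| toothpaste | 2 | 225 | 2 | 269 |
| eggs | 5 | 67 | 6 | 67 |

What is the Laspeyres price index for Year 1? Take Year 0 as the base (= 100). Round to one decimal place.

115.5

Laspeyres price index uses base-period quantities as weights.
ΣP(Year 1)·Q(Year 0) = 5×143 + 2×225 + 6×67 = 715 + 450 + 402 = 1567
ΣP(Year 0)·Q(Year 0) = 4×143 + 2×225 + 5×67 = 572 + 450 + 335 = 1357
Index = 1567 / 1357 × 100 = 115.4753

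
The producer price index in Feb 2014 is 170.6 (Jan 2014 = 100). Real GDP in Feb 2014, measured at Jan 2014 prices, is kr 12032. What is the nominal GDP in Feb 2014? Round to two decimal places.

20526.59

Nominal = Real × (Index/100) = 12032 × (170.6/100)
        = 12032 × 1.706 = 20526.5920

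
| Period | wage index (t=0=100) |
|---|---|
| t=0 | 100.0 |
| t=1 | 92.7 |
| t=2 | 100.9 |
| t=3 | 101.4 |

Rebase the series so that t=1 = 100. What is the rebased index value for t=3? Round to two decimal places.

109.39

Rebased(t=3) = 101.4 / 92.7 × 100 = 109.3851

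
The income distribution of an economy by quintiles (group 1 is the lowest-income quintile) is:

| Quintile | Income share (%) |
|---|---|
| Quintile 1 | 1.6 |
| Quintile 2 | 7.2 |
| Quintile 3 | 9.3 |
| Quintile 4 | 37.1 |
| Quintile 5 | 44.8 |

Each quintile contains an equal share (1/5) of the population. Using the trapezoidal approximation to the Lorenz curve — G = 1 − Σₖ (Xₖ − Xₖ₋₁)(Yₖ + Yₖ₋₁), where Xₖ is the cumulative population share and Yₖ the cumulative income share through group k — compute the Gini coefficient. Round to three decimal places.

Cumulative income shares Yₖ: 0.0160, 0.0880, 0.1810, 0.5520, 1.0000
Σ (Xₖ−Xₖ₋₁)(Yₖ+Yₖ₋₁) = (1/5)(0.0160+0.0000) + (1/5)(0.0880+0.0160) + (1/5)(0.1810+0.0880) + (1/5)(0.5520+0.1810) + (1/5)(1.0000+0.5520)
  = 0.0032 + 0.0208 + 0.0538 + 0.1466 + 0.3104 = 0.5348
G = 1 − 0.5348 = 0.4652

0.465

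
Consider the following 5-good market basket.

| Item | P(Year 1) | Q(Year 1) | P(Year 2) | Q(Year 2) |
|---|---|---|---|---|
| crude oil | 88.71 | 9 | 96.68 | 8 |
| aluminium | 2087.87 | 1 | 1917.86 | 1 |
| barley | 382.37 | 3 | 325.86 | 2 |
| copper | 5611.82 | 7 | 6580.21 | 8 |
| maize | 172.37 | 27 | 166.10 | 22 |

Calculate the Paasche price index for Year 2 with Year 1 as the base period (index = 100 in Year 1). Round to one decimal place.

Paasche price index uses current-period quantities as weights.
ΣP(Year 2)·Q(Year 2) = 96.68×8 + 1917.86×1 + 325.86×2 + 6580.21×8 + 166.10×22 = 773.44 + 1917.86 + 651.72 + 52641.68 + 3654.2 = 59638.9
ΣP(Year 1)·Q(Year 2) = 88.71×8 + 2087.87×1 + 382.37×2 + 5611.82×8 + 172.37×22 = 709.68 + 2087.87 + 764.74 + 44894.56 + 3792.14 = 52248.99
Index = 59638.9 / 52248.99 × 100 = 114.1436

114.1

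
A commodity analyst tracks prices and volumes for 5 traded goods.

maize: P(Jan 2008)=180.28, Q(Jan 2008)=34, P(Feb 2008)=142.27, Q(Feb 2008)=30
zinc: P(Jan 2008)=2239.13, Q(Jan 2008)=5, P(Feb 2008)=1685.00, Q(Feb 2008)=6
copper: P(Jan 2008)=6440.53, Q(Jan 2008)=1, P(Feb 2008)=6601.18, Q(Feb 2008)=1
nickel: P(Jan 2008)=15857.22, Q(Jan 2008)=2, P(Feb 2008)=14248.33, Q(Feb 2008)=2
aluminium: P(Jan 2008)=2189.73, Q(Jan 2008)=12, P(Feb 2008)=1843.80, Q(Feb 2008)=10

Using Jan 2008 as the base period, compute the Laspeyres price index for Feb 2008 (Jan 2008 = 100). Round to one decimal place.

Laspeyres price index uses base-period quantities as weights.
ΣP(Feb 2008)·Q(Jan 2008) = 142.27×34 + 1685.00×5 + 6601.18×1 + 14248.33×2 + 1843.80×12 = 4837.18 + 8425 + 6601.18 + 28496.66 + 22125.6 = 70485.62
ΣP(Jan 2008)·Q(Jan 2008) = 180.28×34 + 2239.13×5 + 6440.53×1 + 15857.22×2 + 2189.73×12 = 6129.52 + 11195.65 + 6440.53 + 31714.44 + 26276.76 = 81756.9
Index = 70485.62 / 81756.9 × 100 = 86.2137

86.2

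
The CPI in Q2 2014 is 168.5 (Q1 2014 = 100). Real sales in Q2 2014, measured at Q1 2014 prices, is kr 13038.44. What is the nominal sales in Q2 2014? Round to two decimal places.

21969.77

Nominal = Real × (Index/100) = 13038.44 × (168.5/100)
        = 13038.44 × 1.685 = 21969.7714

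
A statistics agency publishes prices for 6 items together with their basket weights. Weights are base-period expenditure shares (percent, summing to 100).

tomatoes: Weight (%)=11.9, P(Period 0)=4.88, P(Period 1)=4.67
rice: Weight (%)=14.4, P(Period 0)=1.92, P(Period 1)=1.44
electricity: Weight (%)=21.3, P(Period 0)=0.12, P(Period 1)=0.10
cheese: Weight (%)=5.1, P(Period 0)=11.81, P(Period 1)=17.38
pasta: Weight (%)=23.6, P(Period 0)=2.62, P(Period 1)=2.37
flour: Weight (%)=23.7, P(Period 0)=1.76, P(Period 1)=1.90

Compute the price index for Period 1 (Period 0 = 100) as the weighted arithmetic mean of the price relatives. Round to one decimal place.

94.4

tomatoes: 11.9 × (4.67/4.88) = 11.9 × 0.956967 = 11.3879
rice: 14.4 × (1.44/1.92) = 14.4 × 0.750000 = 10.8000
electricity: 21.3 × (0.10/0.12) = 21.3 × 0.833333 = 17.7500
cheese: 5.1 × (17.38/11.81) = 5.1 × 1.471634 = 7.5053
pasta: 23.6 × (2.37/2.62) = 23.6 × 0.904580 = 21.3481
flour: 23.7 × (1.90/1.76) = 23.7 × 1.079545 = 25.5852
Index = Σ wᵢ·(p₁ᵢ/p₀ᵢ) = 11.3879 + 10.8000 + 17.7500 + 7.5053 + 21.3481 + 25.5852 = 94.3766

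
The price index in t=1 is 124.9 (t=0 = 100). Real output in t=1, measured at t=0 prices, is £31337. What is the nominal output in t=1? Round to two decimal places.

39139.91

Nominal = Real × (Index/100) = 31337 × (124.9/100)
        = 31337 × 1.249 = 39139.9130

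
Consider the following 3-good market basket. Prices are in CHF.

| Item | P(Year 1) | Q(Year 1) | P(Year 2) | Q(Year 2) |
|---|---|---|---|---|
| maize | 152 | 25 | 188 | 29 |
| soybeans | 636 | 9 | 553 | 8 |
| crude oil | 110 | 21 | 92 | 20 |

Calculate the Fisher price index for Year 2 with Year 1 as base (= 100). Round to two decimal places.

Laspeyres component (base-period weights):
ΣP(Year 2)Q(Year 1) = 188×25 + 553×9 + 92×21 = 4700 + 4977 + 1932 = 11609
ΣP(Year 1)Q(Year 1) = 152×25 + 636×9 + 110×21 = 3800 + 5724 + 2310 = 11834
L = 11609 / 11834 × 100 = 98.0987
Paasche component (current-period weights):
ΣP(Year 2)Q(Year 2) = 188×29 + 553×8 + 92×20 = 5452 + 4424 + 1840 = 11716
ΣP(Year 1)Q(Year 2) = 152×29 + 636×8 + 110×20 = 4408 + 5088 + 2200 = 11696
P = 11716 / 11696 × 100 = 100.1710
Fisher = √(L × P) = √(98.0987 × 100.1710) = 99.1294

99.13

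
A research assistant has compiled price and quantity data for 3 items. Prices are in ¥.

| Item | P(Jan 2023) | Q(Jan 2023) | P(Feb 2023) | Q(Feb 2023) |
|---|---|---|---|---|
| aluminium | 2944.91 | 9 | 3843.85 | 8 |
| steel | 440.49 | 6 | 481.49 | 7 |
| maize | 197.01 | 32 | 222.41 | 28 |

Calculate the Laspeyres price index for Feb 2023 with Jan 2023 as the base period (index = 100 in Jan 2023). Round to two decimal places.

Laspeyres price index uses base-period quantities as weights.
ΣP(Feb 2023)·Q(Jan 2023) = 3843.85×9 + 481.49×6 + 222.41×32 = 34594.65 + 2888.94 + 7117.12 = 44600.71
ΣP(Jan 2023)·Q(Jan 2023) = 2944.91×9 + 440.49×6 + 197.01×32 = 26504.19 + 2642.94 + 6304.32 = 35451.45
Index = 44600.71 / 35451.45 × 100 = 125.8079

125.81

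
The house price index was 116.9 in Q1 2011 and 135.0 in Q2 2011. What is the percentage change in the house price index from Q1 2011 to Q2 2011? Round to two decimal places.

15.48%

Change = (135.0 − 116.9) / 116.9 × 100
       = 18.1 / 116.9 × 100 = 15.4833%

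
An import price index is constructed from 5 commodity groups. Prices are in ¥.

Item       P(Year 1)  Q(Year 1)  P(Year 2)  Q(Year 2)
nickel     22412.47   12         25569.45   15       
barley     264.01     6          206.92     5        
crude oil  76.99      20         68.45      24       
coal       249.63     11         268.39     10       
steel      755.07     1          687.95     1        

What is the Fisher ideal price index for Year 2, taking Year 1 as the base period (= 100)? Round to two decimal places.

113.66

Laspeyres component (base-period weights):
ΣP(Year 2)Q(Year 1) = 25569.45×12 + 206.92×6 + 68.45×20 + 268.39×11 + 687.95×1 = 306833.4 + 1241.52 + 1369 + 2952.29 + 687.95 = 313084.16
ΣP(Year 1)Q(Year 1) = 22412.47×12 + 264.01×6 + 76.99×20 + 249.63×11 + 755.07×1 = 268949.64 + 1584.06 + 1539.8 + 2745.93 + 755.07 = 275574.5
L = 313084.16 / 275574.5 × 100 = 113.6114
Paasche component (current-period weights):
ΣP(Year 2)Q(Year 2) = 25569.45×15 + 206.92×5 + 68.45×24 + 268.39×10 + 687.95×1 = 383541.75 + 1034.6 + 1642.8 + 2683.9 + 687.95 = 389591
ΣP(Year 1)Q(Year 2) = 22412.47×15 + 264.01×5 + 76.99×24 + 249.63×10 + 755.07×1 = 336187.05 + 1320.05 + 1847.76 + 2496.3 + 755.07 = 342606.23
P = 389591 / 342606.23 × 100 = 113.7139
Fisher = √(L × P) = √(113.6114 × 113.7139) = 113.6627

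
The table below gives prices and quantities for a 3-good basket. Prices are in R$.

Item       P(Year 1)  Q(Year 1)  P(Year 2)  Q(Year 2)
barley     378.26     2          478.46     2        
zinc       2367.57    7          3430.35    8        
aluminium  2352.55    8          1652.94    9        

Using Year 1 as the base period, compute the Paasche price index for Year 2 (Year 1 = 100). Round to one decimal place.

Paasche price index uses current-period quantities as weights.
ΣP(Year 2)·Q(Year 2) = 478.46×2 + 3430.35×8 + 1652.94×9 = 956.92 + 27442.8 + 14876.46 = 43276.18
ΣP(Year 1)·Q(Year 2) = 378.26×2 + 2367.57×8 + 2352.55×9 = 756.52 + 18940.56 + 21172.95 = 40870.03
Index = 43276.18 / 40870.03 × 100 = 105.8873

105.9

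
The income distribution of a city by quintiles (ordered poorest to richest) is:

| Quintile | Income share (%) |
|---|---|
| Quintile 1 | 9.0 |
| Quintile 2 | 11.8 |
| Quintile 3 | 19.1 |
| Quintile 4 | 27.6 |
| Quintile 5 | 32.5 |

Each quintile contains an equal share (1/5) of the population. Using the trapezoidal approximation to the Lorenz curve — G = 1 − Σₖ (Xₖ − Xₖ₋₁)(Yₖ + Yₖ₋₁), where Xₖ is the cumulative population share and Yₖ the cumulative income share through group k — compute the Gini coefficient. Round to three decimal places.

Cumulative income shares Yₖ: 0.0900, 0.2080, 0.3990, 0.6750, 1.0000
Σ (Xₖ−Xₖ₋₁)(Yₖ+Yₖ₋₁) = (1/5)(0.0900+0.0000) + (1/5)(0.2080+0.0900) + (1/5)(0.3990+0.2080) + (1/5)(0.6750+0.3990) + (1/5)(1.0000+0.6750)
  = 0.0180 + 0.0596 + 0.1214 + 0.2148 + 0.3350 = 0.7488
G = 1 − 0.7488 = 0.2512

0.251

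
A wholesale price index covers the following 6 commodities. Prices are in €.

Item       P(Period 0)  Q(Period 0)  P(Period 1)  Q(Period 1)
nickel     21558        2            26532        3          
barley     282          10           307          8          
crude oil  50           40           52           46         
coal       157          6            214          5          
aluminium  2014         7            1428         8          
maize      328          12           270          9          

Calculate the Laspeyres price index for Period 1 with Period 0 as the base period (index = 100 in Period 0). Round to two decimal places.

Laspeyres price index uses base-period quantities as weights.
ΣP(Period 1)·Q(Period 0) = 26532×2 + 307×10 + 52×40 + 214×6 + 1428×7 + 270×12 = 53064 + 3070 + 2080 + 1284 + 9996 + 3240 = 72734
ΣP(Period 0)·Q(Period 0) = 21558×2 + 282×10 + 50×40 + 157×6 + 2014×7 + 328×12 = 43116 + 2820 + 2000 + 942 + 14098 + 3936 = 66912
Index = 72734 / 66912 × 100 = 108.7010

108.70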